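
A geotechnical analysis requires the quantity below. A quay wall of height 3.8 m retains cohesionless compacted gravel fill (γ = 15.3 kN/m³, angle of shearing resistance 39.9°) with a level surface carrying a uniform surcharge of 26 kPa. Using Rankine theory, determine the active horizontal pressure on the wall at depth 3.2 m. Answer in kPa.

K_a = (1 − sin φ)/(1 + sin φ) = 0.2184.
σ_v = γz + q = 15.3 × 3.2 + 26 = 74.96 kPa.
σ_h = K_a σ_v = 0.2184 × 74.96 = 16.37 kPa.

16.4 kPa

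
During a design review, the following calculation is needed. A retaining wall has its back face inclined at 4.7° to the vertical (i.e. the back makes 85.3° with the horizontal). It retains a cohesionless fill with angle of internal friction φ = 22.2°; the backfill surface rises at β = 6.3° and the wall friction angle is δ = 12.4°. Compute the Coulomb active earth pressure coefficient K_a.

0.486

K_a = sin²(α+φ) / [sin²α · sin(α−δ) · (1 + √{sin(φ+δ)sin(φ−β) / (sin(α−δ)sin(α+β))})²].
With α = 85.3°, φ = 22.2°, δ = 12.4°, β = 6.3°: K_a = 0.4864.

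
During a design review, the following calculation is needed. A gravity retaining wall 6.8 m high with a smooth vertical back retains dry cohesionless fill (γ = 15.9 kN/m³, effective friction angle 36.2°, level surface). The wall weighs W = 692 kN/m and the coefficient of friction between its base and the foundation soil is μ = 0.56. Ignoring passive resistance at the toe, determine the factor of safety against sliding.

K_a = tan²(45° − 36.2°/2) = 0.2574.
P_a = ½K_aγH² = 0.5×0.2574×15.9×6.8² = 94.62 kN/m, acting at H/3 = 2.267 m above the base.
FS_sliding = μW / P_a = 0.56×692 / 94.62 = 4.096.

4.10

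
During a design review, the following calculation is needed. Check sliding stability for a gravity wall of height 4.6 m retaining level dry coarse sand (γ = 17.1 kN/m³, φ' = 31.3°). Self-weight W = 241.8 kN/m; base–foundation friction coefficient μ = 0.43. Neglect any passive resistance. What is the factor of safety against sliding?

K_a = tan²(45° − 31.3°/2) = 0.3162.
P_a = ½K_aγH² = 0.5×0.3162×17.1×4.6² = 57.21 kN/m, acting at H/3 = 1.533 m above the base.
FS_sliding = μW / P_a = 0.43×241.8 / 57.21 = 1.817.

1.82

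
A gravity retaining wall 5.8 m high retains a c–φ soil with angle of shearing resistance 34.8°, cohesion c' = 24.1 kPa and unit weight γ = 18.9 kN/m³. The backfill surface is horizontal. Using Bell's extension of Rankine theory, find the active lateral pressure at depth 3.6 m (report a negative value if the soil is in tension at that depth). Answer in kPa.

K_a = (1 − sin φ)/(1 + sin φ) = 0.2733.
σ_a = K_a γ z − 2c√K_a = 0.2733×18.9×3.6 − 2×24.1×0.5228 = -6.603 kPa.

-6.60 kPa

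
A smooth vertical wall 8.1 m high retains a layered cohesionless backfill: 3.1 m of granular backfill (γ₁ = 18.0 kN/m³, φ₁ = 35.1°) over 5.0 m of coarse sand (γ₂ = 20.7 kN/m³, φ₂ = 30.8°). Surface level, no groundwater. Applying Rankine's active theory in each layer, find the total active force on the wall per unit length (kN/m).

197 kN/m

K_a1 = tan²(45°−35.1°/2) = 0.2698; K_a2 = tan²(45°−30.8°/2) = 0.3227.
Layer 1: σ at base = K_a1 γ₁ h₁ = 15.06 kPa; P₁ = ½×15.06×3.1 = 23.34.
Layer 2: σ_v at top = γ₁h₁ = 55.80; σ_h top = K_a2×55.80 = 18.01; σ_h base = K_a2×(55.80+20.7×5.0) = 51.41.
P₂ = ½(18.01+51.41)×5.0 = 173.5. Total P_a = 23.34+173.5 = 196.9 kN/m.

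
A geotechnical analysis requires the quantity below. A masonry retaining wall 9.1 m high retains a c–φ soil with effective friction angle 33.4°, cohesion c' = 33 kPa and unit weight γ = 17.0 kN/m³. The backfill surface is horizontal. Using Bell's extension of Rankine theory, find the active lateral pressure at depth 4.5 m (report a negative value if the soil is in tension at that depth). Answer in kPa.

-13.4 kPa

K_a = (1 − sin φ)/(1 + sin φ) = 0.2899.
σ_a = K_a γ z − 2c√K_a = 0.2899×17.0×4.5 − 2×33×0.5384 = -13.36 kPa.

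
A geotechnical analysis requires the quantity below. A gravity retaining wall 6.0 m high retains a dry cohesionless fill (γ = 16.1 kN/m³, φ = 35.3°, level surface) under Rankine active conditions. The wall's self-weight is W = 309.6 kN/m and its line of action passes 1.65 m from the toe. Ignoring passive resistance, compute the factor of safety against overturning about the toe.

K_a = tan²(45° − 35.3°/2) = 0.2675.
P_a = ½K_aγH² = 0.5×0.2675×16.1×6.0² = 77.53 kN/m, acting at H/3 = 2.000 m above the base.
Overturning moment M_o = P_a × H/3 = 77.53 × 2.000 = 155.1.
Resisting moment M_r = W × 1.65 = 309.6 × 1.65 = 510.8.
FS_overturning = M_r/M_o = 510.8/155.1 = 3.294.

3.29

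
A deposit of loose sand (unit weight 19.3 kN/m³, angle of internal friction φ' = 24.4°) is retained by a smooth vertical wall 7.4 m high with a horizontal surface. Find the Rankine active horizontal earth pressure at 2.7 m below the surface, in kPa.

K_a = (1 − sin φ)/(1 + sin φ) = 0.4153.
σ_h = K_a γ z = 0.4153 × 19.3 × 2.7 = 21.64 kPa.

21.6 kPa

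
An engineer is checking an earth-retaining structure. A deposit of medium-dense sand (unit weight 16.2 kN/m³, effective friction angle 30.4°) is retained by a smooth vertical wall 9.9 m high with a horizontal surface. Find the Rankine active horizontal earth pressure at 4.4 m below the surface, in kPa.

K_a = (1 − sin φ)/(1 + sin φ) = 0.3280.
σ_h = K_a γ z = 0.3280 × 16.2 × 4.4 = 23.38 kPa.

23.4 kPa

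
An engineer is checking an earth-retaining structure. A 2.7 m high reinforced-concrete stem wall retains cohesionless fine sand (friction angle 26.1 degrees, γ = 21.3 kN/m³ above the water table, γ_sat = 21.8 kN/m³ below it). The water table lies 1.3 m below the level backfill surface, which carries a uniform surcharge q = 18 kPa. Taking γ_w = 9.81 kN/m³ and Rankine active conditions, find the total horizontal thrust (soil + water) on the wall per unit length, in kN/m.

K_a = tan²(45° − φ/2) = 0.3889.
γ' = 21.8 − 9.81 = 11.99 kN/m³. h₂ = H − d_w = 1.4 m.
σ'_h: at surface K_a·q = 7.001; at WT K_a(q+γd_w) = 17.77; at base K_a(q+γd_w+γ'h₂) = 24.30 kPa.
P₁ = ½(7.001+17.77)×1.3 = 16.10; P₂ = ½(17.77+24.30)×1.4 = 29.45; P_w = ½γ_w h₂² = 9.614.
Total = 16.10+29.45+9.614 = 55.17 kN/m.

55.2 kN/m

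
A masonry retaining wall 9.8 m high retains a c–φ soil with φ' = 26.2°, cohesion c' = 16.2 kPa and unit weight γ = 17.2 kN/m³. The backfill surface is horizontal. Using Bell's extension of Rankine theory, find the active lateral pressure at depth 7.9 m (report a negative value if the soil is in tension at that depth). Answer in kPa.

32.5 kPa

K_a = (1 − sin φ)/(1 + sin φ) = 0.3874.
σ_a = K_a γ z − 2c√K_a = 0.3874×17.2×7.9 − 2×16.2×0.6224 = 32.48 kPa.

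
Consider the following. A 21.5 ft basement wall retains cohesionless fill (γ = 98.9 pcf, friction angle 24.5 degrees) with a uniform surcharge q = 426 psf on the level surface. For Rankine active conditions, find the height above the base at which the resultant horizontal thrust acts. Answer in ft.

K_a = 0.4137.
Triangular part P₁ = ½K_aγH² = 9457 at H/3 = 7.167 ft; rectangular part P₂ = K_a q H = 3789 at H/2 = 10.75 ft.
ȳ = (P₁·7.167 + P₂·10.75)/(P₁+P₂) = 8.192 ft.

8.19 ft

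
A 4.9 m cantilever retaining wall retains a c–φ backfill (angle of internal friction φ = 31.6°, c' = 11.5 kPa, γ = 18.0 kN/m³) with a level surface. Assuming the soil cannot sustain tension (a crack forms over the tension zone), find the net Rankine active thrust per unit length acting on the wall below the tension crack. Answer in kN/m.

K_a = 0.3123; √K_a = 0.5589.
Tension-crack depth z_c = 2c/(γ√K_a) = 2×11.5/(18.0×0.5589) = 2.286 m.
σ_a at base = K_a γ H − 2c√K_a = 0.3123×18.0×4.9 − 2×11.5×0.5589 = 14.69 kPa.
P_a = ½ × 14.69 × (H − z_c) = 0.5×14.69×2.614 = 19.20 kN/m.

19.2 kN/m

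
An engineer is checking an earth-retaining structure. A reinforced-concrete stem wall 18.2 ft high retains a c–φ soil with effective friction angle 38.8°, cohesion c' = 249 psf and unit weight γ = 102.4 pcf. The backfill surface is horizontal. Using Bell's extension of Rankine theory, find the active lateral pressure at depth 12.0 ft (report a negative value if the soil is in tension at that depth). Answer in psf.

K_a = (1 − sin φ)/(1 + sin φ) = 0.2296.
σ_a = K_a γ z − 2c√K_a = 0.2296×102.4×12.0 − 2×249×0.4791 = 43.48 psf.

43.5 psf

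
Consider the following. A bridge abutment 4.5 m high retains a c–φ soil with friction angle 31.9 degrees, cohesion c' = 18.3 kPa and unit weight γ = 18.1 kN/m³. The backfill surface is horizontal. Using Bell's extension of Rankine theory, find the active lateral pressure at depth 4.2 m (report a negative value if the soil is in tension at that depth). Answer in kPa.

K_a = (1 − sin φ)/(1 + sin φ) = 0.3085.
σ_a = K_a γ z − 2c√K_a = 0.3085×18.1×4.2 − 2×18.3×0.5555 = 3.125 kPa.

3.12 kPa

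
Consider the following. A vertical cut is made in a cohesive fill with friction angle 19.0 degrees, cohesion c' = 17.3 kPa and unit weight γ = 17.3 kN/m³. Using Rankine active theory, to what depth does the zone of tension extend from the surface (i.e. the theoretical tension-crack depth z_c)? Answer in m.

K_a = tan²(45° − 19.0°/2) = 0.5088; √K_a = 0.7133.
The active pressure is zero where K_a γ z = 2c√K_a, so z_c = 2c/(γ√K_a) = 2×17.3/(17.3×0.7133) = 2.804 m.

2.80 m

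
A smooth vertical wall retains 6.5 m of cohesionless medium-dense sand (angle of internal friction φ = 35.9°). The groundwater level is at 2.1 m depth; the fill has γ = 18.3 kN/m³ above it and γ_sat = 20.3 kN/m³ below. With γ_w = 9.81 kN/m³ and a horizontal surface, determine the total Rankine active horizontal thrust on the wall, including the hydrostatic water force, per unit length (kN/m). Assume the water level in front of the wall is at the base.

176 kN/m

K_a = tan²(45° − φ/2) = 0.2607.
γ' = 20.3 − 9.81 = 10.49 kN/m³. Depth below WT = 4.4 m.
σ'_h at WT = K_a γ d_w = 10.02 kPa; at base = 10.02 + K_a γ' × 4.4 = 22.05 kPa.
P₁ (0–2.1 m) = ½×10.02×2.1 = 10.52. P₂ (2.1–6.5 m) = ½(10.02+22.05)×4.4 = 70.56.
P_w = ½ γ_w h₂² = 0.5×9.81×4.4² = 94.96. Total = 10.52+70.56+94.96 = 176.0 kN/m.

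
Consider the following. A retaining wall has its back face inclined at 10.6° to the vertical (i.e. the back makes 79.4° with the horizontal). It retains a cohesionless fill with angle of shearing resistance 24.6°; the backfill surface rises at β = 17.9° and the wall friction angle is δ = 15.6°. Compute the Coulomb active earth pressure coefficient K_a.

K_a = sin²(α+φ) / [sin²α · sin(α−δ) · (1 + √{sin(φ+δ)sin(φ−β) / (sin(α−δ)sin(α+β))})²].
With α = 79.4°, φ = 24.6°, δ = 15.6°, β = 17.9°: K_a = 0.6517.

0.652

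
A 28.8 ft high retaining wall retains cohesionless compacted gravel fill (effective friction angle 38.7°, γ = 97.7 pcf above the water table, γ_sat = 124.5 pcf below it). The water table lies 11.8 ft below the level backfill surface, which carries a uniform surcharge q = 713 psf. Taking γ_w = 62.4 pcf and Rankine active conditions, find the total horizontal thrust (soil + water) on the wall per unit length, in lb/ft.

21900 lb/ft

K_a = tan²(45° − φ/2) = 0.2306.
γ' = 124.5 − 62.4 = 62.10 pcf. h₂ = H − d_w = 17.0 ft.
σ'_h: at surface K_a·q = 164.4; at WT K_a(q+γd_w) = 430.2; at base K_a(q+γd_w+γ'h₂) = 673.7 psf.
P₁ = ½(164.4+430.2)×11.8 = 3508; P₂ = ½(430.2+673.7)×17.0 = 9383; P_w = ½γ_w h₂² = 9017.
Total = 3508+9383+9017 = 21910 lb/ft.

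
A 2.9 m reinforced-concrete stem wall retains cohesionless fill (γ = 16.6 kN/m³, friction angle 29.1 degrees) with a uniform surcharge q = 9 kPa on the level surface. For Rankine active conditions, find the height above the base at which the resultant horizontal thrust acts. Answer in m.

K_a = 0.3456.
Triangular part P₁ = ½K_aγH² = 24.12 at H/3 = 0.9667 m; rectangular part P₂ = K_a q H = 9.020 at H/2 = 1.450 m.
ȳ = (P₁·0.9667 + P₂·1.450)/(P₁+P₂) = 1.098 m.

1.10 m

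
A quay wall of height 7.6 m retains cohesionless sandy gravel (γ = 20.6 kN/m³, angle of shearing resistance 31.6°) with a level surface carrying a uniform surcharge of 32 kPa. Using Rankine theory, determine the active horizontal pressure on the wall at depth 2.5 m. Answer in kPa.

K_a = (1 − sin φ)/(1 + sin φ) = 0.3123.
σ_v = γz + q = 20.6 × 2.5 + 32 = 83.50 kPa.
σ_h = K_a σ_v = 0.3123 × 83.50 = 26.08 kPa.

26.1 kPa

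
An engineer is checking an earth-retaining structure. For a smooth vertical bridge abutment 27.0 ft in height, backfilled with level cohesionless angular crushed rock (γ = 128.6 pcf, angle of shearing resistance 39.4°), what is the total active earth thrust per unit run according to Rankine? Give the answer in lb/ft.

K_a = tan²(45° − φ/2) = 0.2234.
P_a = ½ K_a γ H² = 0.5 × 0.2234 × 128.6 × 27.0² = 10470 lb/ft.

10500 lb/ft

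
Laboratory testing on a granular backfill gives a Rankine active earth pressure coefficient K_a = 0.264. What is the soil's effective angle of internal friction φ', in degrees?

K_a = tan²(45° − φ/2) ⇒ 45° − φ/2 = arctan(√0.264) = 27.19°.
φ = 2(45° − 27.19°) = 35.61°.

35.6°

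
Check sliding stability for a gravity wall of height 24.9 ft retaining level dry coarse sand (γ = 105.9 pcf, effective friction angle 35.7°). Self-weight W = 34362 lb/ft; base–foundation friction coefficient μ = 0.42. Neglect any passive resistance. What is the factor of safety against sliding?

1.67

K_a = tan²(45° − 35.7°/2) = 0.2630.
P_a = ½K_aγH² = 0.5×0.2630×105.9×24.9² = 8634 lb/ft, acting at H/3 = 8.300 ft above the base.
FS_sliding = μW / P_a = 0.42×34362 / 8634 = 1.672.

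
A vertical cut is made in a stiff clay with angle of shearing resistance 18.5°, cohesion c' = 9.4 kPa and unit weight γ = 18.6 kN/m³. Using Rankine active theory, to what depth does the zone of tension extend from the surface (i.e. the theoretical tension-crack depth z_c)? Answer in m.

K_a = tan²(45° − 18.5°/2) = 0.5183; √K_a = 0.7199.
The active pressure is zero where K_a γ z = 2c√K_a, so z_c = 2c/(γ√K_a) = 2×9.4/(18.6×0.7199) = 1.404 m.

1.40 m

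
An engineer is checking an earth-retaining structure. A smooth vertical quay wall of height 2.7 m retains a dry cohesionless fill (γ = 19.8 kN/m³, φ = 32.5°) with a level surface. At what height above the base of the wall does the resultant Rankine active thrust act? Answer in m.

0.900 m

K_a = 0.3010.
The pressure distribution is triangular, so the resultant acts at H/3 above the base = 2.7/3 = 0.9000 m.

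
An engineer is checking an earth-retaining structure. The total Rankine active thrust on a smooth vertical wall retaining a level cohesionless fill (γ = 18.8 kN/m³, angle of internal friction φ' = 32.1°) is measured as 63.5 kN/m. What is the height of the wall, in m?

K_a = 0.3060. P_a = ½ K_a γ H² ⇒ H = √(2P_a/(K_a γ)).
H = √(2×63.5/(0.3060×18.8)) = 4.699 m.

4.70 m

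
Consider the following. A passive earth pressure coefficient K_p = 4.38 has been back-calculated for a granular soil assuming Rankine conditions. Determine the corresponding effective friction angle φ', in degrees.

38.9°

K_p = (1+sin φ)/(1−sin φ) ⇒ sin φ = (K_p − 1)/(K_p + 1) = 0.6283.
φ = arcsin(0.6283) = 38.92°.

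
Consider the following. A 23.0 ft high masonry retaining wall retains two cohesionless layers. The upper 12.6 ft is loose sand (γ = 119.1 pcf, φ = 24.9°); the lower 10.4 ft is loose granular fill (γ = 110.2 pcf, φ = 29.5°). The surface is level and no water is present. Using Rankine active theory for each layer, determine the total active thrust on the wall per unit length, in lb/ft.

11200 lb/ft

K_a1 = tan²(45°−24.9°/2) = 0.4074; K_a2 = tan²(45°−29.5°/2) = 0.3401.
Layer 1: σ at base = K_a1 γ₁ h₁ = 611.4 psf; P₁ = ½×611.4×12.6 = 3852.
Layer 2: σ_v at top = γ₁h₁ = 1501; σ_h top = K_a2×1501 = 510.4; σ_h base = K_a2×(1501+110.2×10.4) = 900.2.
P₂ = ½(510.4+900.2)×10.4 = 7335. Total P_a = 3852+7335 = 11190 lb/ft.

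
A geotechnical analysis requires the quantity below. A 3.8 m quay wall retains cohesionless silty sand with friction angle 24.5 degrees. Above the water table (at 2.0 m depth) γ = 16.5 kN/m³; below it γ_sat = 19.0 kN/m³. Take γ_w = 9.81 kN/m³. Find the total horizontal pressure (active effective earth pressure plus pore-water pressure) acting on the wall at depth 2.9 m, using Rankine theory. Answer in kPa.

K_a = (1 − sin φ)/(1 + sin φ) = 0.4137.
γ' = 19.0 − 9.81 = 9.190 kN/m³.
Effective vertical stress at 2.9 m: σ'_v = 16.5×2.0 + 9.190×0.900 = 41.27 kPa.
σ'_h = K_a σ'_v = 0.4137 × 41.27 = 17.08 kPa; u = γ_w × 0.900 = 8.829 kPa.
Total σ_h = 17.08 + 8.829 = 25.90 kPa.

25.9 kPa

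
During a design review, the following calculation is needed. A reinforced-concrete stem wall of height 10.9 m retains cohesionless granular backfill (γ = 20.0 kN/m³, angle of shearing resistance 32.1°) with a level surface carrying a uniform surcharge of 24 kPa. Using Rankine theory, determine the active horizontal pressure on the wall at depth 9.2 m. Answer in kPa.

63.6 kPa

K_a = (1 − sin φ)/(1 + sin φ) = 0.3060.
σ_v = γz + q = 20.0 × 9.2 + 24 = 208.0 kPa.
σ_h = K_a σ_v = 0.3060 × 208.0 = 63.65 kPa.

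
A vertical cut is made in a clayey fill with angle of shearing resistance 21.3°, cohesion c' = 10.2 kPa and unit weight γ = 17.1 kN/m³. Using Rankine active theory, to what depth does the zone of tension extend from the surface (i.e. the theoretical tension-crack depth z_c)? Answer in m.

K_a = tan²(45° − 21.3°/2) = 0.4671; √K_a = 0.6834.
The active pressure is zero where K_a γ z = 2c√K_a, so z_c = 2c/(γ√K_a) = 2×10.2/(17.1×0.6834) = 1.746 m.

1.75 m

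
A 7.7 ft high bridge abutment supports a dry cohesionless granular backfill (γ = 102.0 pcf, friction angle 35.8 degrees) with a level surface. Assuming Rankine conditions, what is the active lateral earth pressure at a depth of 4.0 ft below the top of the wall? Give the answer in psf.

107 psf

K_a = (1 − sin φ)/(1 + sin φ) = 0.2619.
σ_h = K_a γ z = 0.2619 × 102.0 × 4.0 = 106.8 psf.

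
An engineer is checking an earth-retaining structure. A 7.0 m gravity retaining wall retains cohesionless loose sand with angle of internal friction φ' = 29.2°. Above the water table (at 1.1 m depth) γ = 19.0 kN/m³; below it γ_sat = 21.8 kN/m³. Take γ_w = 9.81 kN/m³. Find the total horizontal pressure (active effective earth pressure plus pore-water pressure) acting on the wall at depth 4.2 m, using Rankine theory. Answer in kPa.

50.4 kPa

K_a = (1 − sin φ)/(1 + sin φ) = 0.3442.
γ' = 21.8 − 9.81 = 11.99 kN/m³.
Effective vertical stress at 4.2 m: σ'_v = 19.0×1.1 + 11.99×3.10 = 58.07 kPa.
σ'_h = K_a σ'_v = 0.3442 × 58.07 = 19.99 kPa; u = γ_w × 3.10 = 30.41 kPa.
Total σ_h = 19.99 + 30.41 = 50.40 kPa.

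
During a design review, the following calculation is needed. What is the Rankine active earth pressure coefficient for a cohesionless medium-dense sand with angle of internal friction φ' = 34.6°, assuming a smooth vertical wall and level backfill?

K_a = tan²(45° − φ/2) = tan²(27.70°) = 0.2756.

0.276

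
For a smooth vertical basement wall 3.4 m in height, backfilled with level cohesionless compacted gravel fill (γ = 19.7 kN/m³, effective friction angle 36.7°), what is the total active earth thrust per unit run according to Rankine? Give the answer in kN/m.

28.7 kN/m

K_a = tan²(45° − φ/2) = 0.2519.
P_a = ½ K_a γ H² = 0.5 × 0.2519 × 19.7 × 3.4² = 28.68 kN/m.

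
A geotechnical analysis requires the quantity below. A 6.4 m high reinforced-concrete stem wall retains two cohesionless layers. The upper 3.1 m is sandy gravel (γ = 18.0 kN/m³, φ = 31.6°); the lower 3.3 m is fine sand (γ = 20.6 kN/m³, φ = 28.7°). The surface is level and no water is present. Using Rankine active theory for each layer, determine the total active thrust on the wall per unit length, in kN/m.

131 kN/m

K_a1 = tan²(45°−31.6°/2) = 0.3123; K_a2 = tan²(45°−28.7°/2) = 0.3511.
Layer 1: σ at base = K_a1 γ₁ h₁ = 17.43 kPa; P₁ = ½×17.43×3.1 = 27.01.
Layer 2: σ_v at top = γ₁h₁ = 55.80; σ_h top = K_a2×55.80 = 19.59; σ_h base = K_a2×(55.80+20.6×3.3) = 43.47.
P₂ = ½(19.59+43.47)×3.3 = 104.0. Total P_a = 27.01+104.0 = 131.1 kN/m.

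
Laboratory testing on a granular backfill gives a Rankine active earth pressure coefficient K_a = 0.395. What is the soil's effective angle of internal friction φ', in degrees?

K_a = tan²(45° − φ/2) ⇒ 45° − φ/2 = arctan(√0.395) = 32.15°.
φ = 2(45° − 32.15°) = 25.70°.

25.7°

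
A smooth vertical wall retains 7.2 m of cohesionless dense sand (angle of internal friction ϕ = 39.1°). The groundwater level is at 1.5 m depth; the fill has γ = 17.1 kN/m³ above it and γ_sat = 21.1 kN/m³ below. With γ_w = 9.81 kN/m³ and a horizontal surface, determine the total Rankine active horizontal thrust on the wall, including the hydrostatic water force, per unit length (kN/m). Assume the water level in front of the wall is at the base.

K_a = tan²(45° − φ/2) = 0.2265.
γ' = 21.1 − 9.81 = 11.29 kN/m³. Depth below WT = 5.7 m.
σ'_h at WT = K_a γ d_w = 5.809 kPa; at base = 5.809 + K_a γ' × 5.7 = 20.38 kPa.
P₁ (0–1.5 m) = ½×5.809×1.5 = 4.357. P₂ (1.5–7.2 m) = ½(5.809+20.38)×5.7 = 74.65.
P_w = ½ γ_w h₂² = 0.5×9.81×5.7² = 159.4. Total = 4.357+74.65+159.4 = 238.4 kN/m.

238 kN/m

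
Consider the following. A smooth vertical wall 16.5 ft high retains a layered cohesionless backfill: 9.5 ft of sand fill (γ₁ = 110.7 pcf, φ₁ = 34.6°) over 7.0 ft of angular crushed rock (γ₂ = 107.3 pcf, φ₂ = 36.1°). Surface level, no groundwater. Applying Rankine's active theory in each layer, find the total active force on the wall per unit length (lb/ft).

K_a1 = tan²(45°−34.6°/2) = 0.2756; K_a2 = tan²(45°−36.1°/2) = 0.2585.
Layer 1: σ at base = K_a1 γ₁ h₁ = 289.9 psf; P₁ = ½×289.9×9.5 = 1377.
Layer 2: σ_v at top = γ₁h₁ = 1052; σ_h top = K_a2×1052 = 271.8; σ_h base = K_a2×(1052+107.3×7.0) = 466.0.
P₂ = ½(271.8+466.0)×7.0 = 2582. Total P_a = 1377+2582 = 3959 lb/ft.

3960 lb/ft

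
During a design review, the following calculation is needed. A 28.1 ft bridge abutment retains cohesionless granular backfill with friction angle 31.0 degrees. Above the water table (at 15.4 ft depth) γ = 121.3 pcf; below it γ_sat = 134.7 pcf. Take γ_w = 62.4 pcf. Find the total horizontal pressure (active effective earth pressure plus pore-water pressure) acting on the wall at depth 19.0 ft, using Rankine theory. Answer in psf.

K_a = (1 − sin φ)/(1 + sin φ) = 0.3201.
γ' = 134.7 − 62.4 = 72.30 pcf.
Effective vertical stress at 19.0 ft: σ'_v = 121.3×15.4 + 72.30×3.60 = 2128 psf.
σ'_h = K_a σ'_v = 0.3201 × 2128 = 681.3 psf; u = γ_w × 3.60 = 224.6 psf.
Total σ_h = 681.3 + 224.6 = 905.9 psf.

906 psf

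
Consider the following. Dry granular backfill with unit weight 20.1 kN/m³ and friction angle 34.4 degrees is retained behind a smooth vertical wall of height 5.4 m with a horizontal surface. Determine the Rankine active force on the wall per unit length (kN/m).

81.5 kN/m

K_a = tan²(45° − φ/2) = 0.2780.
P_a = ½ K_a γ H² = 0.5 × 0.2780 × 20.1 × 5.4² = 81.46 kN/m.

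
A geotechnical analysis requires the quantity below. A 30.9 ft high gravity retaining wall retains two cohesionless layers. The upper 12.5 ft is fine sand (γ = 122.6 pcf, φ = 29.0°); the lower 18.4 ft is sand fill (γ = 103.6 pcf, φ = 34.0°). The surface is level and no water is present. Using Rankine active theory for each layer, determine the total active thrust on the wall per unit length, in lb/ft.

16300 lb/ft

K_a1 = tan²(45°−29.0°/2) = 0.3470; K_a2 = tan²(45°−34.0°/2) = 0.2827.
Layer 1: σ at base = K_a1 γ₁ h₁ = 531.7 psf; P₁ = ½×531.7×12.5 = 3323.
Layer 2: σ_v at top = γ₁h₁ = 1532; σ_h top = K_a2×1532 = 433.3; σ_h base = K_a2×(1532+103.6×18.4) = 972.2.
P₂ = ½(433.3+972.2)×18.4 = 12930. Total P_a = 3323+12930 = 16250 lb/ft.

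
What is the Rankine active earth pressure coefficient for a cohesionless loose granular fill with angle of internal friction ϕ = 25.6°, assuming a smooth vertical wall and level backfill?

K_a = tan²(45° − φ/2) = tan²(32.20°) = 0.3966.

0.397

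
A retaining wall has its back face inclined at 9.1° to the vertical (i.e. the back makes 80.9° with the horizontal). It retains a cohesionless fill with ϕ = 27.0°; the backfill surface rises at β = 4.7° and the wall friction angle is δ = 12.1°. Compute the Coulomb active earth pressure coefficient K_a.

K_a = sin²(α+φ) / [sin²α · sin(α−δ) · (1 + √{sin(φ+δ)sin(φ−β) / (sin(α−δ)sin(α+β))})²].
With α = 80.9°, φ = 27.0°, δ = 12.1°, β = 4.7°: K_a = 0.4384.

0.438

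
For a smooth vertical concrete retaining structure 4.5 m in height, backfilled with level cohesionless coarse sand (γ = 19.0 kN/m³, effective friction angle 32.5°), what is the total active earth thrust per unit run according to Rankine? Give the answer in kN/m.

K_a = tan²(45° − φ/2) = 0.3010.
P_a = ½ K_a γ H² = 0.5 × 0.3010 × 19.0 × 4.5² = 57.90 kN/m.

57.9 kN/m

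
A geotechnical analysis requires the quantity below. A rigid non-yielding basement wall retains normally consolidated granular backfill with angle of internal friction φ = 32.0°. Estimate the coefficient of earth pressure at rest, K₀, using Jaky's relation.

K₀ = 1 − sin φ' = 1 − sin 32.0° = 0.4701.

0.470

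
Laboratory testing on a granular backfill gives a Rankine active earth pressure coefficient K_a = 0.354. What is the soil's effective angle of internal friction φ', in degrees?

K_a = tan²(45° − φ/2) ⇒ 45° − φ/2 = arctan(√0.354) = 30.75°.
φ = 2(45° − 30.75°) = 28.50°.

28.5°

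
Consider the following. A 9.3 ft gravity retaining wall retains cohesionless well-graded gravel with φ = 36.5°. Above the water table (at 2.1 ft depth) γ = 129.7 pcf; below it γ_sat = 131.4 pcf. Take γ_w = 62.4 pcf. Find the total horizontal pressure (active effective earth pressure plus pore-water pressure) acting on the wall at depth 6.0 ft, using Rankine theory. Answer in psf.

K_a = (1 − sin φ)/(1 + sin φ) = 0.2541.
γ' = 131.4 − 62.4 = 69.00 pcf.
Effective vertical stress at 6.0 ft: σ'_v = 129.7×2.1 + 69.00×3.90 = 541.5 psf.
σ'_h = K_a σ'_v = 0.2541 × 541.5 = 137.6 psf; u = γ_w × 3.90 = 243.4 psf.
Total σ_h = 137.6 + 243.4 = 380.9 psf.

381 psf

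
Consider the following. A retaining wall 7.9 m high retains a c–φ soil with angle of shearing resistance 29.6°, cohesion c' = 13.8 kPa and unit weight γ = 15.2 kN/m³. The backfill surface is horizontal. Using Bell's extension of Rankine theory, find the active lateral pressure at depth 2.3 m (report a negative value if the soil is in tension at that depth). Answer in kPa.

K_a = (1 − sin φ)/(1 + sin φ) = 0.3387.
σ_a = K_a γ z − 2c√K_a = 0.3387×15.2×2.3 − 2×13.8×0.5820 = -4.221 kPa.

-4.22 kPa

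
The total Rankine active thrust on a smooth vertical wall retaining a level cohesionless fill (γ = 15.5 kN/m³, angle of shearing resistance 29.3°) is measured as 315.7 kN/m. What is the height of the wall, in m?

K_a = 0.3428. P_a = ½ K_a γ H² ⇒ H = √(2P_a/(K_a γ)).
H = √(2×315.7/(0.3428×15.5)) = 10.90 m.

10.9 m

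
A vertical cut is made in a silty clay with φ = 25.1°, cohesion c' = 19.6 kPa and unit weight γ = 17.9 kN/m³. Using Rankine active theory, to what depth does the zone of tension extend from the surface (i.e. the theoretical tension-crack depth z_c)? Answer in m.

K_a = tan²(45° − 25.1°/2) = 0.4043; √K_a = 0.6358.
The active pressure is zero where K_a γ z = 2c√K_a, so z_c = 2c/(γ√K_a) = 2×19.6/(17.9×0.6358) = 3.444 m.

3.44 m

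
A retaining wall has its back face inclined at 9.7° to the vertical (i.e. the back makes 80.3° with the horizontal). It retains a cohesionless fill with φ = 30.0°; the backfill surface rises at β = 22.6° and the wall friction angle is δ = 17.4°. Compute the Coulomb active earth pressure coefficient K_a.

0.574

K_a = sin²(α+φ) / [sin²α · sin(α−δ) · (1 + √{sin(φ+δ)sin(φ−β) / (sin(α−δ)sin(α+β))})²].
With α = 80.3°, φ = 30.0°, δ = 17.4°, β = 22.6°: K_a = 0.5745.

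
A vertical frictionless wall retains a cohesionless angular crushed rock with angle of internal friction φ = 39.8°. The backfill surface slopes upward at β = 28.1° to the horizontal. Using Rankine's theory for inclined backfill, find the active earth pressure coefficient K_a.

0.301

K_a = cos β · (cos β − √(cos²β − cos²φ)) / (cos β + √(cos²β − cos²φ)).
cos β = 0.8821, cos φ = 0.7683, √(cos²β − cos²φ) = 0.4335.
K_a = 0.8821 × (0.8821 − 0.4335)/(0.8821 + 0.4335) = 0.3008.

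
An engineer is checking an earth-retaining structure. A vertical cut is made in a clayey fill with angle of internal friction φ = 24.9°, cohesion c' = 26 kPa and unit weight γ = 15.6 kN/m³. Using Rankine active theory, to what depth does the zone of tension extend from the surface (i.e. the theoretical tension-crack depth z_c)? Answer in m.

K_a = tan²(45° − 24.9°/2) = 0.4074; √K_a = 0.6383.
The active pressure is zero where K_a γ z = 2c√K_a, so z_c = 2c/(γ√K_a) = 2×26/(15.6×0.6383) = 5.222 m.

5.22 m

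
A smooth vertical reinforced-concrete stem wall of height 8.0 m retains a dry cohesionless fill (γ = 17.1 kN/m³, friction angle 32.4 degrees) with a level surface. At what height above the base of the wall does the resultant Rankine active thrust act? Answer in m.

K_a = 0.3022.
The pressure distribution is triangular, so the resultant acts at H/3 above the base = 8.0/3 = 2.667 m.

2.67 m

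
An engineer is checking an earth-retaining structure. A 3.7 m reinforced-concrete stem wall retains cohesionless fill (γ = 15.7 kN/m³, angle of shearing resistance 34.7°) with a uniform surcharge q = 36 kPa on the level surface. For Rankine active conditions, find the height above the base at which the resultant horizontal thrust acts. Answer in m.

K_a = 0.2745.
Triangular part P₁ = ½K_aγH² = 29.50 at H/3 = 1.233 m; rectangular part P₂ = K_a q H = 36.56 at H/2 = 1.850 m.
ȳ = (P₁·1.233 + P₂·1.850)/(P₁+P₂) = 1.575 m.

1.57 m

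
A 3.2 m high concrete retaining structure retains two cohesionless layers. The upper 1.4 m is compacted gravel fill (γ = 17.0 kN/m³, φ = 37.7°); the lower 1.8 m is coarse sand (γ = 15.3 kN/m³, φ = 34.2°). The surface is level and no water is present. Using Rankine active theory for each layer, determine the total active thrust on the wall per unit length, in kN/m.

23.0 kN/m

K_a1 = tan²(45°−37.7°/2) = 0.2411; K_a2 = tan²(45°−34.2°/2) = 0.2803.
Layer 1: σ at base = K_a1 γ₁ h₁ = 5.737 kPa; P₁ = ½×5.737×1.4 = 4.016.
Layer 2: σ_v at top = γ₁h₁ = 23.80; σ_h top = K_a2×23.80 = 6.672; σ_h base = K_a2×(23.80+15.3×1.8) = 14.39.
P₂ = ½(6.672+14.39)×1.8 = 18.96. Total P_a = 4.016+18.96 = 22.97 kN/m.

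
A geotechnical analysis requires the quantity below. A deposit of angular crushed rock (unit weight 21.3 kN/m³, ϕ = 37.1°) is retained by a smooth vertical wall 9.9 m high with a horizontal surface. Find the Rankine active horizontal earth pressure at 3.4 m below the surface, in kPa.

17.9 kPa

K_a = (1 − sin φ)/(1 + sin φ) = 0.2475.
σ_h = K_a γ z = 0.2475 × 21.3 × 3.4 = 17.92 kPa.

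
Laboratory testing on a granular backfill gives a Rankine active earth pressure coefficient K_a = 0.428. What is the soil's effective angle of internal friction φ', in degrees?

23.6°

K_a = tan²(45° − φ/2) ⇒ 45° − φ/2 = arctan(√0.428) = 33.19°.
φ = 2(45° − 33.19°) = 23.61°.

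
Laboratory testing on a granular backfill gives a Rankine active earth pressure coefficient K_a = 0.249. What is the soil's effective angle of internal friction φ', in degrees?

K_a = tan²(45° − φ/2) ⇒ 45° − φ/2 = arctan(√0.249) = 26.52°.
φ = 2(45° − 26.52°) = 36.96°.

37.0°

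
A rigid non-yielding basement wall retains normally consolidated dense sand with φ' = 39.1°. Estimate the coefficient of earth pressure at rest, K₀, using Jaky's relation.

0.369

K₀ = 1 − sin φ' = 1 − sin 39.1° = 0.3693.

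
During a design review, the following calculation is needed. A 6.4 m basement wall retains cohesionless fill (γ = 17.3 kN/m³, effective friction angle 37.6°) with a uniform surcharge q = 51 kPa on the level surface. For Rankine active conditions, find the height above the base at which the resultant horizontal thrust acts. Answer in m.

K_a = 0.2421.
Triangular part P₁ = ½K_aγH² = 85.79 at H/3 = 2.133 m; rectangular part P₂ = K_a q H = 79.03 at H/2 = 3.200 m.
ȳ = (P₁·2.133 + P₂·3.200)/(P₁+P₂) = 2.645 m.

2.64 m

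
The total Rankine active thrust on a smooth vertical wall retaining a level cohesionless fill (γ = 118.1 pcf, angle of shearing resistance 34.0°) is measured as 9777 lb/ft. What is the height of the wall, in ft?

K_a = 0.2827. P_a = ½ K_a γ H² ⇒ H = √(2P_a/(K_a γ)).
H = √(2×9777/(0.2827×118.1)) = 24.20 ft.

24.2 ft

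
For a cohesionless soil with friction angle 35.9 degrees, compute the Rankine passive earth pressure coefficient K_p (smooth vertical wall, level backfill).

3.84

K_p = (1 + sin φ)/(1 − sin φ) = tan²(45° + 35.9°/2) = 3.835.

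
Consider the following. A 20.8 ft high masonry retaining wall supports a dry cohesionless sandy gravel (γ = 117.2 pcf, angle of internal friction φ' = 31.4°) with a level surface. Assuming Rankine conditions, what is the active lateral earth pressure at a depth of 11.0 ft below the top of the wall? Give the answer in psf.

K_a = (1 − sin φ)/(1 + sin φ) = 0.3149.
σ_h = K_a γ z = 0.3149 × 117.2 × 11.0 = 406.0 psf.

406 psf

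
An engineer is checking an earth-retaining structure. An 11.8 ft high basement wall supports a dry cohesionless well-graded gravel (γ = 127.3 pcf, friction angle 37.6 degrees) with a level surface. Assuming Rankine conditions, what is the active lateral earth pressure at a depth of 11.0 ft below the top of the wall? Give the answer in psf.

K_a = (1 − sin φ)/(1 + sin φ) = 0.2421.
σ_h = K_a γ z = 0.2421 × 127.3 × 11.0 = 339.0 psf.

339 psf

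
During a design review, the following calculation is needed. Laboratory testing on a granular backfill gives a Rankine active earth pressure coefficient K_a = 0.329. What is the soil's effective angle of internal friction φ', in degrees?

30.3°

K_a = tan²(45° − φ/2) ⇒ 45° − φ/2 = arctan(√0.329) = 29.84°.
φ = 2(45° − 29.84°) = 30.32°.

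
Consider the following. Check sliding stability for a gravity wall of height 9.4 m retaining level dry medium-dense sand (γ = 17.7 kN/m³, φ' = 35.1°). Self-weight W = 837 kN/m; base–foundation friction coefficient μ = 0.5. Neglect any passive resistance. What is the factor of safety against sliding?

K_a = tan²(45° − 35.1°/2) = 0.2698.
P_a = ½K_aγH² = 0.5×0.2698×17.7×9.4² = 211.0 kN/m, acting at H/3 = 3.133 m above the base.
FS_sliding = μW / P_a = 0.5×837 / 211.0 = 1.983.

1.98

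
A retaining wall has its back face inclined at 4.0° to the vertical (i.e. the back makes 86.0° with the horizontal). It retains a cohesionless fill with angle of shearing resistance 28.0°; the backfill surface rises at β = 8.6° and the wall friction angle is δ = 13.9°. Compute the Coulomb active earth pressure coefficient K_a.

K_a = sin²(α+φ) / [sin²α · sin(α−δ) · (1 + √{sin(φ+δ)sin(φ−β) / (sin(α−δ)sin(α+β))})²].
With α = 86.0°, φ = 28.0°, δ = 13.9°, β = 8.6°: K_a = 0.4004.

0.400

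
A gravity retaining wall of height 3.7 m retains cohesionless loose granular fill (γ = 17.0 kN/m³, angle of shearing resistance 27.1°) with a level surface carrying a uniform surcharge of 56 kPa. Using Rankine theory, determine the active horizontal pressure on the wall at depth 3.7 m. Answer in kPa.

K_a = (1 − sin φ)/(1 + sin φ) = 0.3741.
σ_v = γz + q = 17.0 × 3.7 + 56 = 118.9 kPa.
σ_h = K_a σ_v = 0.3741 × 118.9 = 44.48 kPa.

44.5 kPa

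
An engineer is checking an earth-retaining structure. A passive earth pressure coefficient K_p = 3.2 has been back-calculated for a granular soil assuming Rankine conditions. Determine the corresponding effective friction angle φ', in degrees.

31.6°

K_p = (1+sin φ)/(1−sin φ) ⇒ sin φ = (K_p − 1)/(K_p + 1) = 0.5238.
φ = arcsin(0.5238) = 31.59°.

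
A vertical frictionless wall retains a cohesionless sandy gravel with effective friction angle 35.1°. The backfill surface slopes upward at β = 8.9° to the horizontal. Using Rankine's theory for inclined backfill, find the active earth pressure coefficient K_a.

K_a = cos β · (cos β − √(cos²β − cos²φ)) / (cos β + √(cos²β − cos²φ)).
cos β = 0.9880, cos φ = 0.8181, √(cos²β − cos²φ) = 0.5538.
K_a = 0.9880 × (0.9880 − 0.5538)/(0.9880 + 0.5538) = 0.2782.

0.278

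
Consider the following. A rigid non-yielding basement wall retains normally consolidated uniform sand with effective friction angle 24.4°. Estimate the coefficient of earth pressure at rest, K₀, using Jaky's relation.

0.587

K₀ = 1 − sin φ' = 1 − sin 24.4° = 0.5869.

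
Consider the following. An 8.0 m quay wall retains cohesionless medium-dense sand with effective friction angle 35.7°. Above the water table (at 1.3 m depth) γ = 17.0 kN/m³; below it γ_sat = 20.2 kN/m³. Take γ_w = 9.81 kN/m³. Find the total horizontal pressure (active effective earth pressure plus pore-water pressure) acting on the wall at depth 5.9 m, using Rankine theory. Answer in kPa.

63.5 kPa

K_a = (1 − sin φ)/(1 + sin φ) = 0.2630.
γ' = 20.2 − 9.81 = 10.39 kN/m³.
Effective vertical stress at 5.9 m: σ'_v = 17.0×1.3 + 10.39×4.60 = 69.89 kPa.
σ'_h = K_a σ'_v = 0.2630 × 69.89 = 18.38 kPa; u = γ_w × 4.60 = 45.13 kPa.
Total σ_h = 18.38 + 45.13 = 63.51 kPa.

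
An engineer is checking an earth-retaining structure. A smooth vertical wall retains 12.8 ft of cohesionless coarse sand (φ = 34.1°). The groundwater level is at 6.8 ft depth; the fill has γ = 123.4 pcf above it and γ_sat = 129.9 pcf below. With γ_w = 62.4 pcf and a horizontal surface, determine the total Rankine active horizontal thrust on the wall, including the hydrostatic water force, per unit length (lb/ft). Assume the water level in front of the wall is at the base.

K_a = tan²(45° − φ/2) = 0.2815.
γ' = 129.9 − 62.4 = 67.50 pcf. Depth below WT = 6.0 ft.
σ'_h at WT = K_a γ d_w = 236.2 psf; at base = 236.2 + K_a γ' × 6.0 = 350.3 psf.
P₁ (0–6.8 ft) = ½×236.2×6.8 = 803.2. P₂ (6.8–12.8 ft) = ½(236.2+350.3)×6.0 = 1759.
P_w = ½ γ_w h₂² = 0.5×62.4×6.0² = 1123. Total = 803.2+1759+1123 = 3686 lb/ft.

3690 lb/ft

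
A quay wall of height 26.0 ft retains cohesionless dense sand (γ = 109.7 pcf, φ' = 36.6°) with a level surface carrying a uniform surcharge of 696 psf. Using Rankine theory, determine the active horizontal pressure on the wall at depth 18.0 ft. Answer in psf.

676 psf

K_a = (1 − sin φ)/(1 + sin φ) = 0.2530.
σ_v = γz + q = 109.7 × 18.0 + 696 = 2671 psf.
σ_h = K_a σ_v = 0.2530 × 2671 = 675.5 psf.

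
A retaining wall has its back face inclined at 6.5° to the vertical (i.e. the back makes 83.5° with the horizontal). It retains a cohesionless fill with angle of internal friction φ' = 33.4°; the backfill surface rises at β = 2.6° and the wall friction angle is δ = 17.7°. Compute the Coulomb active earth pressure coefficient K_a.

0.320

K_a = sin²(α+φ) / [sin²α · sin(α−δ) · (1 + √{sin(φ+δ)sin(φ−β) / (sin(α−δ)sin(α+β))})²].
With α = 83.5°, φ = 33.4°, δ = 17.7°, β = 2.6°: K_a = 0.3199.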